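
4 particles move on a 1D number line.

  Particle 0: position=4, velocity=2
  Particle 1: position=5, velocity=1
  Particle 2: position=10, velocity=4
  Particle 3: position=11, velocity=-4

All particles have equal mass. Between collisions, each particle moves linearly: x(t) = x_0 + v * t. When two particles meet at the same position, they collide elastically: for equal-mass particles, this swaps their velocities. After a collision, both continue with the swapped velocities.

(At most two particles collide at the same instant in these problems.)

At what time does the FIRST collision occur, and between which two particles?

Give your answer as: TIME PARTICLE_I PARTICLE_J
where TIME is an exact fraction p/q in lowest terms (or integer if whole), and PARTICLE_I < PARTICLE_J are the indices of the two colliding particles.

Answer: 1/8 2 3

Derivation:
Pair (0,1): pos 4,5 vel 2,1 -> gap=1, closing at 1/unit, collide at t=1
Pair (1,2): pos 5,10 vel 1,4 -> not approaching (rel speed -3 <= 0)
Pair (2,3): pos 10,11 vel 4,-4 -> gap=1, closing at 8/unit, collide at t=1/8
Earliest collision: t=1/8 between 2 and 3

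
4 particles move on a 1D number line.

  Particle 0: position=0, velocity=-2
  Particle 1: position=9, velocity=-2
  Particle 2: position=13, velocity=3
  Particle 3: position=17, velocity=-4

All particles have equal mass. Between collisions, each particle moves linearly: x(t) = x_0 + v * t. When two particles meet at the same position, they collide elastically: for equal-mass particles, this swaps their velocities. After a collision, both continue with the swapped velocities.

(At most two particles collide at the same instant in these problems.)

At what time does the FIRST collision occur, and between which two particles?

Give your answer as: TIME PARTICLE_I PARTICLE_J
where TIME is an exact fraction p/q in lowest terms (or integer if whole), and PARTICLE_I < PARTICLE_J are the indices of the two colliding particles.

Answer: 4/7 2 3

Derivation:
Pair (0,1): pos 0,9 vel -2,-2 -> not approaching (rel speed 0 <= 0)
Pair (1,2): pos 9,13 vel -2,3 -> not approaching (rel speed -5 <= 0)
Pair (2,3): pos 13,17 vel 3,-4 -> gap=4, closing at 7/unit, collide at t=4/7
Earliest collision: t=4/7 between 2 and 3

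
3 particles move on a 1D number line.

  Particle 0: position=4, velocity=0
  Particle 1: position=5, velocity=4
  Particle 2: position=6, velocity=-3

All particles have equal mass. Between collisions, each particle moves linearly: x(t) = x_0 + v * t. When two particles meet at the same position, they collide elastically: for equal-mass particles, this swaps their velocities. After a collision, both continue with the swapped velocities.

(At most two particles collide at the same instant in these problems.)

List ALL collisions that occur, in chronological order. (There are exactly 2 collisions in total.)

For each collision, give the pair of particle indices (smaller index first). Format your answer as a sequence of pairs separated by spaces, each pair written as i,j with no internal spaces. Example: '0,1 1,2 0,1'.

Collision at t=1/7: particles 1 and 2 swap velocities; positions: p0=4 p1=39/7 p2=39/7; velocities now: v0=0 v1=-3 v2=4
Collision at t=2/3: particles 0 and 1 swap velocities; positions: p0=4 p1=4 p2=23/3; velocities now: v0=-3 v1=0 v2=4

Answer: 1,2 0,1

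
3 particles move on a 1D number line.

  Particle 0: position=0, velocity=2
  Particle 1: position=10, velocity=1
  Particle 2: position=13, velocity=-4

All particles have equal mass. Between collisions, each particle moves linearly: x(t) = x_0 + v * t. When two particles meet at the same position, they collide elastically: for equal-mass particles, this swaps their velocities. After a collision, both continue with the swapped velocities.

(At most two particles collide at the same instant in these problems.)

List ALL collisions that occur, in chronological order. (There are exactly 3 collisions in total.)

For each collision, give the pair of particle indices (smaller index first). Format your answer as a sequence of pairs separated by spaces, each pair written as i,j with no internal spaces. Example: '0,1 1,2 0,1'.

Collision at t=3/5: particles 1 and 2 swap velocities; positions: p0=6/5 p1=53/5 p2=53/5; velocities now: v0=2 v1=-4 v2=1
Collision at t=13/6: particles 0 and 1 swap velocities; positions: p0=13/3 p1=13/3 p2=73/6; velocities now: v0=-4 v1=2 v2=1
Collision at t=10: particles 1 and 2 swap velocities; positions: p0=-27 p1=20 p2=20; velocities now: v0=-4 v1=1 v2=2

Answer: 1,2 0,1 1,2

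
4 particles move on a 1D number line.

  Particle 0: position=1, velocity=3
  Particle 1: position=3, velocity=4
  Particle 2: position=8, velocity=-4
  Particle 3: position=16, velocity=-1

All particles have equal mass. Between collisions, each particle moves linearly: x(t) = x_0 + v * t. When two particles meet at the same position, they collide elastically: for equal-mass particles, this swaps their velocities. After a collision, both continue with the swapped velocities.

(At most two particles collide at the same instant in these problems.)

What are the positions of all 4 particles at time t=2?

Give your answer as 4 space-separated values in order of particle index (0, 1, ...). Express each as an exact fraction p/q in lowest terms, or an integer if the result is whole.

Collision at t=5/8: particles 1 and 2 swap velocities; positions: p0=23/8 p1=11/2 p2=11/2 p3=123/8; velocities now: v0=3 v1=-4 v2=4 v3=-1
Collision at t=1: particles 0 and 1 swap velocities; positions: p0=4 p1=4 p2=7 p3=15; velocities now: v0=-4 v1=3 v2=4 v3=-1
Advance to t=2 (no further collisions before then); velocities: v0=-4 v1=3 v2=4 v3=-1; positions = 0 7 11 14

Answer: 0 7 11 14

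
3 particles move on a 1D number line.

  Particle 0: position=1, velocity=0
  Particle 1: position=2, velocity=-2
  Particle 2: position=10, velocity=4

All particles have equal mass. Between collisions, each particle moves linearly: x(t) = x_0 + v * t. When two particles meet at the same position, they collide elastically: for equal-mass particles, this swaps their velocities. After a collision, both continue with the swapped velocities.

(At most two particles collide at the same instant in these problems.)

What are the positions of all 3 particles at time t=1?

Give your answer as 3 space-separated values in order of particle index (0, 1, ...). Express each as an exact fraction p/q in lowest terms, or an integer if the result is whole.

Answer: 0 1 14

Derivation:
Collision at t=1/2: particles 0 and 1 swap velocities; positions: p0=1 p1=1 p2=12; velocities now: v0=-2 v1=0 v2=4
Advance to t=1 (no further collisions before then); velocities: v0=-2 v1=0 v2=4; positions = 0 1 14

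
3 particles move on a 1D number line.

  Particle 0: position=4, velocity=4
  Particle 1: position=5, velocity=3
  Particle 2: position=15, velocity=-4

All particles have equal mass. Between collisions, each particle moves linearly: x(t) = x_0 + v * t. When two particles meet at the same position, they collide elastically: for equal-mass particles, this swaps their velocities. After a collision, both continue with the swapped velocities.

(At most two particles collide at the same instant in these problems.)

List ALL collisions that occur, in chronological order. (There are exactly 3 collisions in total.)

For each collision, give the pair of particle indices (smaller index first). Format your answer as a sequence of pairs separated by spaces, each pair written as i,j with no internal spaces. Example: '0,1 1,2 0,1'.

Collision at t=1: particles 0 and 1 swap velocities; positions: p0=8 p1=8 p2=11; velocities now: v0=3 v1=4 v2=-4
Collision at t=11/8: particles 1 and 2 swap velocities; positions: p0=73/8 p1=19/2 p2=19/2; velocities now: v0=3 v1=-4 v2=4
Collision at t=10/7: particles 0 and 1 swap velocities; positions: p0=65/7 p1=65/7 p2=68/7; velocities now: v0=-4 v1=3 v2=4

Answer: 0,1 1,2 0,1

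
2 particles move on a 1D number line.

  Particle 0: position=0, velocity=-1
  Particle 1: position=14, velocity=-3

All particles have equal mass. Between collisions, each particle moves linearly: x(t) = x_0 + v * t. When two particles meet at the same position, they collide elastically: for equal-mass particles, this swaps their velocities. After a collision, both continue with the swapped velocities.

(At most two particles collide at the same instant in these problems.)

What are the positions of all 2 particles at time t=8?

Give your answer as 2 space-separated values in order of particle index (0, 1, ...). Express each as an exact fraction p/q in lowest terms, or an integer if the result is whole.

Answer: -10 -8

Derivation:
Collision at t=7: particles 0 and 1 swap velocities; positions: p0=-7 p1=-7; velocities now: v0=-3 v1=-1
Advance to t=8 (no further collisions before then); velocities: v0=-3 v1=-1; positions = -10 -8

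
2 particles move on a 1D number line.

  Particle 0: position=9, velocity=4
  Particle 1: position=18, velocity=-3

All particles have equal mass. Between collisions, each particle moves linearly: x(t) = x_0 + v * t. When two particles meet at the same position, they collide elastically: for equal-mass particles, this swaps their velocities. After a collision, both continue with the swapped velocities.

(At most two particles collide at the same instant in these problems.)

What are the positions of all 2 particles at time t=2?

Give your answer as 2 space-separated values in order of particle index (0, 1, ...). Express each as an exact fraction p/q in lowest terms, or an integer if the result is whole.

Answer: 12 17

Derivation:
Collision at t=9/7: particles 0 and 1 swap velocities; positions: p0=99/7 p1=99/7; velocities now: v0=-3 v1=4
Advance to t=2 (no further collisions before then); velocities: v0=-3 v1=4; positions = 12 17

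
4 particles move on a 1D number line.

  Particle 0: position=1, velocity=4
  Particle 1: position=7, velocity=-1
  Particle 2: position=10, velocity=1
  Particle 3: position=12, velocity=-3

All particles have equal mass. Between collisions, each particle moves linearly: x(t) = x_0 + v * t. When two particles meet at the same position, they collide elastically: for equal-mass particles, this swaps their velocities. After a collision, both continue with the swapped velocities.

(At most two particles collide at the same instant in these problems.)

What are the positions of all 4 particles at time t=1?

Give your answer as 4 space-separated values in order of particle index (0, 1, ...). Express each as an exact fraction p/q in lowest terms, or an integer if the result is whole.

Collision at t=1/2: particles 2 and 3 swap velocities; positions: p0=3 p1=13/2 p2=21/2 p3=21/2; velocities now: v0=4 v1=-1 v2=-3 v3=1
Advance to t=1 (no further collisions before then); velocities: v0=4 v1=-1 v2=-3 v3=1; positions = 5 6 9 11

Answer: 5 6 9 11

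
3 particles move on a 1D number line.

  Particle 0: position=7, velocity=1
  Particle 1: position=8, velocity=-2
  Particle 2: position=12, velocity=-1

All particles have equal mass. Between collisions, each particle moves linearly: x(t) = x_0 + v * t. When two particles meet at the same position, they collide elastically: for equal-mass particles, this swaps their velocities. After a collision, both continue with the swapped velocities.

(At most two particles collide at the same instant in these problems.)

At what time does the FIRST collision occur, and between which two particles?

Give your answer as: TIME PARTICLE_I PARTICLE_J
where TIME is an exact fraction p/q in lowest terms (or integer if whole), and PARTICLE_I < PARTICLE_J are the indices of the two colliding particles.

Answer: 1/3 0 1

Derivation:
Pair (0,1): pos 7,8 vel 1,-2 -> gap=1, closing at 3/unit, collide at t=1/3
Pair (1,2): pos 8,12 vel -2,-1 -> not approaching (rel speed -1 <= 0)
Earliest collision: t=1/3 between 0 and 1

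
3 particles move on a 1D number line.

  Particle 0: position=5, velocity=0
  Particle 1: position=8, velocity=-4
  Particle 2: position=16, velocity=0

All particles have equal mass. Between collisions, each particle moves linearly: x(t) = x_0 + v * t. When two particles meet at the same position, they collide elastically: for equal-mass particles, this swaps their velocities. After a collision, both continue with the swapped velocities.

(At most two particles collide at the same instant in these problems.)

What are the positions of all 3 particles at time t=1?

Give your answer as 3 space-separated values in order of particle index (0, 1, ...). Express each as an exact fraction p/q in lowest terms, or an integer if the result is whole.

Collision at t=3/4: particles 0 and 1 swap velocities; positions: p0=5 p1=5 p2=16; velocities now: v0=-4 v1=0 v2=0
Advance to t=1 (no further collisions before then); velocities: v0=-4 v1=0 v2=0; positions = 4 5 16

Answer: 4 5 16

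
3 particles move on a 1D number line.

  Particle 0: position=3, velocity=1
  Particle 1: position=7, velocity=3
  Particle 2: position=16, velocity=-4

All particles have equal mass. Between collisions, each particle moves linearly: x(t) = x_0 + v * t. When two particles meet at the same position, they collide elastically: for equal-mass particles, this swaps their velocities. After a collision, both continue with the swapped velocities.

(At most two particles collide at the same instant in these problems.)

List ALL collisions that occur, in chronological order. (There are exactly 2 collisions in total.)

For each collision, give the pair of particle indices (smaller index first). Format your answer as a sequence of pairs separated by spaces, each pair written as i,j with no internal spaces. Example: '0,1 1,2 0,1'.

Answer: 1,2 0,1

Derivation:
Collision at t=9/7: particles 1 and 2 swap velocities; positions: p0=30/7 p1=76/7 p2=76/7; velocities now: v0=1 v1=-4 v2=3
Collision at t=13/5: particles 0 and 1 swap velocities; positions: p0=28/5 p1=28/5 p2=74/5; velocities now: v0=-4 v1=1 v2=3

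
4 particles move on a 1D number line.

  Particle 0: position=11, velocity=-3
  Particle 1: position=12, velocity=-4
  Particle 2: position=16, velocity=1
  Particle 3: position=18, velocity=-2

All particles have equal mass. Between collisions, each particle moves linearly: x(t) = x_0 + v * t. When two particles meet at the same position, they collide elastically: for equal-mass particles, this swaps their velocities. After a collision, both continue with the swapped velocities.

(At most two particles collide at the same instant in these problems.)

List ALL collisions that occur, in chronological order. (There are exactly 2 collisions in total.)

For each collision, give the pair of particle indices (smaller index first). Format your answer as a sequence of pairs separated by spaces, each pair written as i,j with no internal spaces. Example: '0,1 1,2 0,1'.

Collision at t=2/3: particles 2 and 3 swap velocities; positions: p0=9 p1=28/3 p2=50/3 p3=50/3; velocities now: v0=-3 v1=-4 v2=-2 v3=1
Collision at t=1: particles 0 and 1 swap velocities; positions: p0=8 p1=8 p2=16 p3=17; velocities now: v0=-4 v1=-3 v2=-2 v3=1

Answer: 2,3 0,1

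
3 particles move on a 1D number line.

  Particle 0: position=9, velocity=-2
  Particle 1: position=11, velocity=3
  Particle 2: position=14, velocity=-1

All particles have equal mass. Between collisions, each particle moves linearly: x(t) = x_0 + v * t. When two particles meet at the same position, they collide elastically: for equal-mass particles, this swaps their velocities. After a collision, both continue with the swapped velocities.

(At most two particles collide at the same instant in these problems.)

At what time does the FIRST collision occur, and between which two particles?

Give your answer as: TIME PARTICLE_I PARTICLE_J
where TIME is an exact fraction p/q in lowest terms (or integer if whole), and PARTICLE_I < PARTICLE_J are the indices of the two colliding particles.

Answer: 3/4 1 2

Derivation:
Pair (0,1): pos 9,11 vel -2,3 -> not approaching (rel speed -5 <= 0)
Pair (1,2): pos 11,14 vel 3,-1 -> gap=3, closing at 4/unit, collide at t=3/4
Earliest collision: t=3/4 between 1 and 2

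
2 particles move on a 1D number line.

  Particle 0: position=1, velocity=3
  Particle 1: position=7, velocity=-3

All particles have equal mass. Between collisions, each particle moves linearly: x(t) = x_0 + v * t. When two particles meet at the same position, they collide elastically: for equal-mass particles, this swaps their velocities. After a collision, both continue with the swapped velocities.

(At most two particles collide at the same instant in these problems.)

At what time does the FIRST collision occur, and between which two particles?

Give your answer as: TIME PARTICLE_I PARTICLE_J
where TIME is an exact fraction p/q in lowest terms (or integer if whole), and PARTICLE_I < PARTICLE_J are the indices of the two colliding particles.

Answer: 1 0 1

Derivation:
Pair (0,1): pos 1,7 vel 3,-3 -> gap=6, closing at 6/unit, collide at t=1
Earliest collision: t=1 between 0 and 1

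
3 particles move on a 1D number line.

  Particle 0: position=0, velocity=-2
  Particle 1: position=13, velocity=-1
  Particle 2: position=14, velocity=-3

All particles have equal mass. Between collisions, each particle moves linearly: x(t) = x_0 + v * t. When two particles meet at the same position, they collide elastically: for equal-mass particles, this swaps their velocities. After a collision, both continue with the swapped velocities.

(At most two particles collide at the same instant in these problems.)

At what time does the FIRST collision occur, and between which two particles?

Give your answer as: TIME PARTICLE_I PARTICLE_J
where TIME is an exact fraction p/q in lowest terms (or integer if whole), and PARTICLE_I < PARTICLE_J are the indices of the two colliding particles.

Pair (0,1): pos 0,13 vel -2,-1 -> not approaching (rel speed -1 <= 0)
Pair (1,2): pos 13,14 vel -1,-3 -> gap=1, closing at 2/unit, collide at t=1/2
Earliest collision: t=1/2 between 1 and 2

Answer: 1/2 1 2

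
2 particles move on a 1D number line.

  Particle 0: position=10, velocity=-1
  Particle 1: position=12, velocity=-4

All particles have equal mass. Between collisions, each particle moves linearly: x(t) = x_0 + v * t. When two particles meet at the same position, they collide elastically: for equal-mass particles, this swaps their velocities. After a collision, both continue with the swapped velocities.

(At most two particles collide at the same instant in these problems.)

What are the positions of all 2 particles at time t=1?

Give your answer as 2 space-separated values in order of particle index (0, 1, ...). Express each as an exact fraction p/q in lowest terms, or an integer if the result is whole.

Answer: 8 9

Derivation:
Collision at t=2/3: particles 0 and 1 swap velocities; positions: p0=28/3 p1=28/3; velocities now: v0=-4 v1=-1
Advance to t=1 (no further collisions before then); velocities: v0=-4 v1=-1; positions = 8 9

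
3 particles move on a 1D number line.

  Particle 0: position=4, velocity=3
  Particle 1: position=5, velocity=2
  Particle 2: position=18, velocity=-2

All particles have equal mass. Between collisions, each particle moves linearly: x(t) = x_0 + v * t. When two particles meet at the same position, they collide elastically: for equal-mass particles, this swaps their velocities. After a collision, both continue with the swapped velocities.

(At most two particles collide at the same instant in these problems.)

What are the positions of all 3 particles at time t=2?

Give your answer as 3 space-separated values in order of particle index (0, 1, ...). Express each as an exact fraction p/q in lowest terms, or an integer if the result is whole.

Collision at t=1: particles 0 and 1 swap velocities; positions: p0=7 p1=7 p2=16; velocities now: v0=2 v1=3 v2=-2
Advance to t=2 (no further collisions before then); velocities: v0=2 v1=3 v2=-2; positions = 9 10 14

Answer: 9 10 14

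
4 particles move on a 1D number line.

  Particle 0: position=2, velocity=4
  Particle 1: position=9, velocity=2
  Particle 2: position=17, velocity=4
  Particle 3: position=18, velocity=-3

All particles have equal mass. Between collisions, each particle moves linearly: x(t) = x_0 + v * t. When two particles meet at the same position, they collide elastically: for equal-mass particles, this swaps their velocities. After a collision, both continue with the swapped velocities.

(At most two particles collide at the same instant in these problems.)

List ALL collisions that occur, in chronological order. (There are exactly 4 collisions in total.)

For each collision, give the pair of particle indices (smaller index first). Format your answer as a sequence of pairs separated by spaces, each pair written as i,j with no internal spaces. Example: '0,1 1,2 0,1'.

Answer: 2,3 1,2 0,1 1,2

Derivation:
Collision at t=1/7: particles 2 and 3 swap velocities; positions: p0=18/7 p1=65/7 p2=123/7 p3=123/7; velocities now: v0=4 v1=2 v2=-3 v3=4
Collision at t=9/5: particles 1 and 2 swap velocities; positions: p0=46/5 p1=63/5 p2=63/5 p3=121/5; velocities now: v0=4 v1=-3 v2=2 v3=4
Collision at t=16/7: particles 0 and 1 swap velocities; positions: p0=78/7 p1=78/7 p2=95/7 p3=183/7; velocities now: v0=-3 v1=4 v2=2 v3=4
Collision at t=7/2: particles 1 and 2 swap velocities; positions: p0=15/2 p1=16 p2=16 p3=31; velocities now: v0=-3 v1=2 v2=4 v3=4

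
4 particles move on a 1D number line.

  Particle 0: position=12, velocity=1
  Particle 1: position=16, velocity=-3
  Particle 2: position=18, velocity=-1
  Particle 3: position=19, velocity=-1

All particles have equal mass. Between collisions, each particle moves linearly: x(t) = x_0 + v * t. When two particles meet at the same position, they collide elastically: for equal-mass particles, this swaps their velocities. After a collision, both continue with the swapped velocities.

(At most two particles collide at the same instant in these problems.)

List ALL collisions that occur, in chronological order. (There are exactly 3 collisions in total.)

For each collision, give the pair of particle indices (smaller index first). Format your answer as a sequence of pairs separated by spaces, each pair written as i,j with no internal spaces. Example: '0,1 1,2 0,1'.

Collision at t=1: particles 0 and 1 swap velocities; positions: p0=13 p1=13 p2=17 p3=18; velocities now: v0=-3 v1=1 v2=-1 v3=-1
Collision at t=3: particles 1 and 2 swap velocities; positions: p0=7 p1=15 p2=15 p3=16; velocities now: v0=-3 v1=-1 v2=1 v3=-1
Collision at t=7/2: particles 2 and 3 swap velocities; positions: p0=11/2 p1=29/2 p2=31/2 p3=31/2; velocities now: v0=-3 v1=-1 v2=-1 v3=1

Answer: 0,1 1,2 2,3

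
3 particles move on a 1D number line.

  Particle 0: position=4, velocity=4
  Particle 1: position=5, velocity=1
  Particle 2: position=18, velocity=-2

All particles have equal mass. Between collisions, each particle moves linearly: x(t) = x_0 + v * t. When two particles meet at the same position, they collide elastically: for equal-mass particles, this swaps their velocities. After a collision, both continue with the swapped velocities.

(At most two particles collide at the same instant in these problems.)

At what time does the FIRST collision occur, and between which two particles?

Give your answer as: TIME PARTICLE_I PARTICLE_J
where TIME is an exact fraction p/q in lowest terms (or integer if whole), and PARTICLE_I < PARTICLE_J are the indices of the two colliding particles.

Answer: 1/3 0 1

Derivation:
Pair (0,1): pos 4,5 vel 4,1 -> gap=1, closing at 3/unit, collide at t=1/3
Pair (1,2): pos 5,18 vel 1,-2 -> gap=13, closing at 3/unit, collide at t=13/3
Earliest collision: t=1/3 between 0 and 1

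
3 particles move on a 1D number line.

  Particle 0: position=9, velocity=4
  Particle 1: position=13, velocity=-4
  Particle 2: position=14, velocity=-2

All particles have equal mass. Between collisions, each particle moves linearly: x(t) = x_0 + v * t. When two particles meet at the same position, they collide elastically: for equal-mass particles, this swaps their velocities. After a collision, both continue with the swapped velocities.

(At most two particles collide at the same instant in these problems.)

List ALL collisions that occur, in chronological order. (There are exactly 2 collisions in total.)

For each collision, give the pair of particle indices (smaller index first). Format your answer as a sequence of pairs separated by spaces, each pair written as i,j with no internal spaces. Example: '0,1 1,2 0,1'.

Answer: 0,1 1,2

Derivation:
Collision at t=1/2: particles 0 and 1 swap velocities; positions: p0=11 p1=11 p2=13; velocities now: v0=-4 v1=4 v2=-2
Collision at t=5/6: particles 1 and 2 swap velocities; positions: p0=29/3 p1=37/3 p2=37/3; velocities now: v0=-4 v1=-2 v2=4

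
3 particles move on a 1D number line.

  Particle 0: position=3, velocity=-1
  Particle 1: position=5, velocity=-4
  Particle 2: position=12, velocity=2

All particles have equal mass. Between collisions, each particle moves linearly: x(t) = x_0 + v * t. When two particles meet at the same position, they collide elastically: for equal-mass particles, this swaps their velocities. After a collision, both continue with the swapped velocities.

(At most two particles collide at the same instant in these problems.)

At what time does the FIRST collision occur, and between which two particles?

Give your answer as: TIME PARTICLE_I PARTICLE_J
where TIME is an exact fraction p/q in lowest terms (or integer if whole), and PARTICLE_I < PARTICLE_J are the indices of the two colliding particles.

Pair (0,1): pos 3,5 vel -1,-4 -> gap=2, closing at 3/unit, collide at t=2/3
Pair (1,2): pos 5,12 vel -4,2 -> not approaching (rel speed -6 <= 0)
Earliest collision: t=2/3 between 0 and 1

Answer: 2/3 0 1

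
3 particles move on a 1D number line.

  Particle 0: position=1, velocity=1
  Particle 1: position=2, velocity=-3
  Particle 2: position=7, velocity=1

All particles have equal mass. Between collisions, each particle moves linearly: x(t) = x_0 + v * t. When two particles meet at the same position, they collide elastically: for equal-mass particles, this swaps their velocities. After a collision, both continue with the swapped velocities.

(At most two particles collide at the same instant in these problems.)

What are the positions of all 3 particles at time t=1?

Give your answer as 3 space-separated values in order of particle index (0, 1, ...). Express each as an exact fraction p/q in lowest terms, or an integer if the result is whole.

Collision at t=1/4: particles 0 and 1 swap velocities; positions: p0=5/4 p1=5/4 p2=29/4; velocities now: v0=-3 v1=1 v2=1
Advance to t=1 (no further collisions before then); velocities: v0=-3 v1=1 v2=1; positions = -1 2 8

Answer: -1 2 8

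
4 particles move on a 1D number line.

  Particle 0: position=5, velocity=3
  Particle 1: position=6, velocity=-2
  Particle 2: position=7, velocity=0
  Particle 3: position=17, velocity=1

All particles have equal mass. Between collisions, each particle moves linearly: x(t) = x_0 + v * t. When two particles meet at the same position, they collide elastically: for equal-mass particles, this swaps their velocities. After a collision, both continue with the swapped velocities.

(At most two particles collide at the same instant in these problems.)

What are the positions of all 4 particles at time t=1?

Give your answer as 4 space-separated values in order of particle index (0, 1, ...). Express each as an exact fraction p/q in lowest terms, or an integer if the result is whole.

Collision at t=1/5: particles 0 and 1 swap velocities; positions: p0=28/5 p1=28/5 p2=7 p3=86/5; velocities now: v0=-2 v1=3 v2=0 v3=1
Collision at t=2/3: particles 1 and 2 swap velocities; positions: p0=14/3 p1=7 p2=7 p3=53/3; velocities now: v0=-2 v1=0 v2=3 v3=1
Advance to t=1 (no further collisions before then); velocities: v0=-2 v1=0 v2=3 v3=1; positions = 4 7 8 18

Answer: 4 7 8 18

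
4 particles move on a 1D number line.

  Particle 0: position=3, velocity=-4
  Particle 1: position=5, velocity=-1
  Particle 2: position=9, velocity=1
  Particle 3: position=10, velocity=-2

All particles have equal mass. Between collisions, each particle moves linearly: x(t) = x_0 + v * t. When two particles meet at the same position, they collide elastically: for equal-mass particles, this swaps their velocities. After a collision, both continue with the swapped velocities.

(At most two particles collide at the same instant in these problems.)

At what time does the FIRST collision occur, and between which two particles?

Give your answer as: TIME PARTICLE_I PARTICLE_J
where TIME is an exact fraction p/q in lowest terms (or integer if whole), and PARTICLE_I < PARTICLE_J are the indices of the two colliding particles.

Answer: 1/3 2 3

Derivation:
Pair (0,1): pos 3,5 vel -4,-1 -> not approaching (rel speed -3 <= 0)
Pair (1,2): pos 5,9 vel -1,1 -> not approaching (rel speed -2 <= 0)
Pair (2,3): pos 9,10 vel 1,-2 -> gap=1, closing at 3/unit, collide at t=1/3
Earliest collision: t=1/3 between 2 and 3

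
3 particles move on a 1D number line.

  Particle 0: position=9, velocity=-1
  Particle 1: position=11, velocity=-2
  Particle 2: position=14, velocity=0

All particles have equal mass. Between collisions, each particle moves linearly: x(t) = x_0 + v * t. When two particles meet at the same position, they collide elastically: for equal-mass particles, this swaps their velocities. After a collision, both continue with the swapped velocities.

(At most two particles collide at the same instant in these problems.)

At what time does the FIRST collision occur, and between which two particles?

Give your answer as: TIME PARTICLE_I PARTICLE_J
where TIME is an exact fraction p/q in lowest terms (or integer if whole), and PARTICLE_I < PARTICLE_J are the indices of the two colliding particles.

Answer: 2 0 1

Derivation:
Pair (0,1): pos 9,11 vel -1,-2 -> gap=2, closing at 1/unit, collide at t=2
Pair (1,2): pos 11,14 vel -2,0 -> not approaching (rel speed -2 <= 0)
Earliest collision: t=2 between 0 and 1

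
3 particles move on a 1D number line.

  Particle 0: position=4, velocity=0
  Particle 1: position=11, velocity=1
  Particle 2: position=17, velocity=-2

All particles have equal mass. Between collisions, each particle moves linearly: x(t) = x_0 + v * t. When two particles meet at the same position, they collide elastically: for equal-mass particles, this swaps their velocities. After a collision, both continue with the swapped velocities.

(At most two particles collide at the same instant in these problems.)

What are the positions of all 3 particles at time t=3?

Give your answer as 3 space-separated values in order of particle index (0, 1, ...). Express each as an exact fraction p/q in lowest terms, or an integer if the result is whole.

Answer: 4 11 14

Derivation:
Collision at t=2: particles 1 and 2 swap velocities; positions: p0=4 p1=13 p2=13; velocities now: v0=0 v1=-2 v2=1
Advance to t=3 (no further collisions before then); velocities: v0=0 v1=-2 v2=1; positions = 4 11 14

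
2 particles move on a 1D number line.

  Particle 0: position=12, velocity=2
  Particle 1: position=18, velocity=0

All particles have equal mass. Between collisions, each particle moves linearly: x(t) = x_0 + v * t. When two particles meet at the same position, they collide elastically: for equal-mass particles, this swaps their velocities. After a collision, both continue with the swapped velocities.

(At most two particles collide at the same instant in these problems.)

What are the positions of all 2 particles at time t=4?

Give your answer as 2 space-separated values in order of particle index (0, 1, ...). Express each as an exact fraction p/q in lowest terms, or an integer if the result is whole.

Answer: 18 20

Derivation:
Collision at t=3: particles 0 and 1 swap velocities; positions: p0=18 p1=18; velocities now: v0=0 v1=2
Advance to t=4 (no further collisions before then); velocities: v0=0 v1=2; positions = 18 20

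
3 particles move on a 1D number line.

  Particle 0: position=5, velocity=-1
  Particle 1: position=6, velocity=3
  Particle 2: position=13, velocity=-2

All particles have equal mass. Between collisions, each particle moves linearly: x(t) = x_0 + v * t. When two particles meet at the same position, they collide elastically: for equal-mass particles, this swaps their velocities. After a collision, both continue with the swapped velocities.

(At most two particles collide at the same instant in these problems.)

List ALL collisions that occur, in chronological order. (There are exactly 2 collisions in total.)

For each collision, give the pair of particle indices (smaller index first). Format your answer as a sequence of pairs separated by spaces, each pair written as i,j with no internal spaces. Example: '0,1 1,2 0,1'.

Answer: 1,2 0,1

Derivation:
Collision at t=7/5: particles 1 and 2 swap velocities; positions: p0=18/5 p1=51/5 p2=51/5; velocities now: v0=-1 v1=-2 v2=3
Collision at t=8: particles 0 and 1 swap velocities; positions: p0=-3 p1=-3 p2=30; velocities now: v0=-2 v1=-1 v2=3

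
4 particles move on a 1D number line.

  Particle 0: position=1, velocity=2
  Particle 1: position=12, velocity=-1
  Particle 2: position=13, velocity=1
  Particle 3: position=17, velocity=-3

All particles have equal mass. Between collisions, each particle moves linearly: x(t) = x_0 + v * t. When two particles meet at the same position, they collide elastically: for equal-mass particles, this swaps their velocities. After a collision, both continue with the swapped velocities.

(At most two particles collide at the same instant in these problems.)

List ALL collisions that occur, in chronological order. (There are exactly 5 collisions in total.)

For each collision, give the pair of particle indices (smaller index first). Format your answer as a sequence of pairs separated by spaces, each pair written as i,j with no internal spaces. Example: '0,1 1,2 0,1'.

Collision at t=1: particles 2 and 3 swap velocities; positions: p0=3 p1=11 p2=14 p3=14; velocities now: v0=2 v1=-1 v2=-3 v3=1
Collision at t=5/2: particles 1 and 2 swap velocities; positions: p0=6 p1=19/2 p2=19/2 p3=31/2; velocities now: v0=2 v1=-3 v2=-1 v3=1
Collision at t=16/5: particles 0 and 1 swap velocities; positions: p0=37/5 p1=37/5 p2=44/5 p3=81/5; velocities now: v0=-3 v1=2 v2=-1 v3=1
Collision at t=11/3: particles 1 and 2 swap velocities; positions: p0=6 p1=25/3 p2=25/3 p3=50/3; velocities now: v0=-3 v1=-1 v2=2 v3=1
Collision at t=12: particles 2 and 3 swap velocities; positions: p0=-19 p1=0 p2=25 p3=25; velocities now: v0=-3 v1=-1 v2=1 v3=2

Answer: 2,3 1,2 0,1 1,2 2,3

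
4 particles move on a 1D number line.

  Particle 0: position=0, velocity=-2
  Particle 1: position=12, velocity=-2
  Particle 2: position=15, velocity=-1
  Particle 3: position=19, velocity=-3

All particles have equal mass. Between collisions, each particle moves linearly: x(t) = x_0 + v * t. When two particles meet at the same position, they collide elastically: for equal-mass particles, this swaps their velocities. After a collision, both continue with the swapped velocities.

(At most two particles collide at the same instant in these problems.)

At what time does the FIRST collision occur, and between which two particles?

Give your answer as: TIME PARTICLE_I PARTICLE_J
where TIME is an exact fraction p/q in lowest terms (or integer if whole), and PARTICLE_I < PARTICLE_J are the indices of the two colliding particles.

Pair (0,1): pos 0,12 vel -2,-2 -> not approaching (rel speed 0 <= 0)
Pair (1,2): pos 12,15 vel -2,-1 -> not approaching (rel speed -1 <= 0)
Pair (2,3): pos 15,19 vel -1,-3 -> gap=4, closing at 2/unit, collide at t=2
Earliest collision: t=2 between 2 and 3

Answer: 2 2 3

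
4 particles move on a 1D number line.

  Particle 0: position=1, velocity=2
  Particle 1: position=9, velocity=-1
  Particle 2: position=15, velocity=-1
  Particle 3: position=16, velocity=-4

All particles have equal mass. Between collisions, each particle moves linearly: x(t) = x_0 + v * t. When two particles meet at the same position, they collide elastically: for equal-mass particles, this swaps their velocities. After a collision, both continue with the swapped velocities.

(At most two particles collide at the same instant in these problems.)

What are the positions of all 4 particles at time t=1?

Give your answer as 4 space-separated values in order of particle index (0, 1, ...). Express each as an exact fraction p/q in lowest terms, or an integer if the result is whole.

Answer: 3 8 12 14

Derivation:
Collision at t=1/3: particles 2 and 3 swap velocities; positions: p0=5/3 p1=26/3 p2=44/3 p3=44/3; velocities now: v0=2 v1=-1 v2=-4 v3=-1
Advance to t=1 (no further collisions before then); velocities: v0=2 v1=-1 v2=-4 v3=-1; positions = 3 8 12 14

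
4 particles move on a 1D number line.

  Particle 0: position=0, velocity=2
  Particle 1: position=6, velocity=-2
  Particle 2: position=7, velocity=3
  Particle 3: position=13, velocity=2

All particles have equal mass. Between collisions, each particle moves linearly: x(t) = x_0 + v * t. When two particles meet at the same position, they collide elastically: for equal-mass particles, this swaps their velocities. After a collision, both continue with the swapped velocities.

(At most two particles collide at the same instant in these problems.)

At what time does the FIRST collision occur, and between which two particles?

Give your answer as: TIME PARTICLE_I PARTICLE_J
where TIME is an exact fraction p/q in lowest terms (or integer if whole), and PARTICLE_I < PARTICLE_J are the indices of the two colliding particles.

Answer: 3/2 0 1

Derivation:
Pair (0,1): pos 0,6 vel 2,-2 -> gap=6, closing at 4/unit, collide at t=3/2
Pair (1,2): pos 6,7 vel -2,3 -> not approaching (rel speed -5 <= 0)
Pair (2,3): pos 7,13 vel 3,2 -> gap=6, closing at 1/unit, collide at t=6
Earliest collision: t=3/2 between 0 and 1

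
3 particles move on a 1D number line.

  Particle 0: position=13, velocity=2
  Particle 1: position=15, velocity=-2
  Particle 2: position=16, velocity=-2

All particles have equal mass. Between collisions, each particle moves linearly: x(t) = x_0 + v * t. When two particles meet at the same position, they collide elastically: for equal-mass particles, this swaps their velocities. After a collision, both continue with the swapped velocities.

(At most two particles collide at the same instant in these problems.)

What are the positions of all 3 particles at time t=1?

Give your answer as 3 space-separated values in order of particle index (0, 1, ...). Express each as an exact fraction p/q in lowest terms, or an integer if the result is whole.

Answer: 13 14 15

Derivation:
Collision at t=1/2: particles 0 and 1 swap velocities; positions: p0=14 p1=14 p2=15; velocities now: v0=-2 v1=2 v2=-2
Collision at t=3/4: particles 1 and 2 swap velocities; positions: p0=27/2 p1=29/2 p2=29/2; velocities now: v0=-2 v1=-2 v2=2
Advance to t=1 (no further collisions before then); velocities: v0=-2 v1=-2 v2=2; positions = 13 14 15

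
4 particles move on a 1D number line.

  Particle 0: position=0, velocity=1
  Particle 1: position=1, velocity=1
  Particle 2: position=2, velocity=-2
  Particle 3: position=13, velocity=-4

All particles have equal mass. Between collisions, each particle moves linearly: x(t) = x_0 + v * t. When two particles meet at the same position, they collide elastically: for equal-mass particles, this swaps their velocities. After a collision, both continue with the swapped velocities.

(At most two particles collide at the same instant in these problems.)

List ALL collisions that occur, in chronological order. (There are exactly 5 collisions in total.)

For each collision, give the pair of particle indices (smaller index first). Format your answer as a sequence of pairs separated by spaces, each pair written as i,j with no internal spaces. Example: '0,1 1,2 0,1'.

Answer: 1,2 0,1 2,3 1,2 0,1

Derivation:
Collision at t=1/3: particles 1 and 2 swap velocities; positions: p0=1/3 p1=4/3 p2=4/3 p3=35/3; velocities now: v0=1 v1=-2 v2=1 v3=-4
Collision at t=2/3: particles 0 and 1 swap velocities; positions: p0=2/3 p1=2/3 p2=5/3 p3=31/3; velocities now: v0=-2 v1=1 v2=1 v3=-4
Collision at t=12/5: particles 2 and 3 swap velocities; positions: p0=-14/5 p1=12/5 p2=17/5 p3=17/5; velocities now: v0=-2 v1=1 v2=-4 v3=1
Collision at t=13/5: particles 1 and 2 swap velocities; positions: p0=-16/5 p1=13/5 p2=13/5 p3=18/5; velocities now: v0=-2 v1=-4 v2=1 v3=1
Collision at t=11/2: particles 0 and 1 swap velocities; positions: p0=-9 p1=-9 p2=11/2 p3=13/2; velocities now: v0=-4 v1=-2 v2=1 v3=1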